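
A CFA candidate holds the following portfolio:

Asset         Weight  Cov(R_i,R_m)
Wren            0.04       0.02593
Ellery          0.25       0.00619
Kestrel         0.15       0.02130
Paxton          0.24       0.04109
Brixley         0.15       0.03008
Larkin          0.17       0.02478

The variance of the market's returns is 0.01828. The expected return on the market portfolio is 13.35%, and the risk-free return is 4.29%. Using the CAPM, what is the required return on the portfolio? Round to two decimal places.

β_Wren = 0.02593 / 0.01828 = 1.4185
β_Ellery = 0.00619 / 0.01828 = 0.3386
β_Kestrel = 0.02130 / 0.01828 = 1.1652
β_Paxton = 0.04109 / 0.01828 = 2.2478
β_Brixley = 0.03008 / 0.01828 = 1.6455
β_Larkin = 0.02478 / 0.01828 = 1.3556
β_P = Σ w_i β_i = 0.04×1.4185 + 0.25×0.3386 + 0.15×1.1652 + 0.24×2.2478 + 0.15×1.6455 + 0.17×1.3556 = 1.3329
MRP = 13.35% − 4.29% = 9.06%
E(R_P) = R_f + β_P × MRP = 4.29% + 1.3329 × 9.06% = 16.37%

16.37%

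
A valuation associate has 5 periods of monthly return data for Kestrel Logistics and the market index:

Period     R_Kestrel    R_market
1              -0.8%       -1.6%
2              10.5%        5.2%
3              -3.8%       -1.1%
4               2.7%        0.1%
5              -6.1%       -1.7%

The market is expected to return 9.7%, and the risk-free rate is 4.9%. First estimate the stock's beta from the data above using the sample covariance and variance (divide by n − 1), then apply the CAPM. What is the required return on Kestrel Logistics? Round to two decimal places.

Mean R_i = (-0.8 + 10.5 − 3.8 + 2.7 − 6.1) / 5 = 0.5000%
Mean R_m = (-1.6 + 5.2 − 1.1 + 0.1 − 1.7) / 5 = 0.1800%
Σ(R_i − R̄_i)(R_m − R̄_m) = 70.2500  ⇒  Cov = 70.2500 / 4 = 17.5625
Σ(R_m − R̄_m)² = 33.5480  ⇒  Var(R_m) = 33.5480 / 4 = 8.3870
β = Cov / Var(R_m) = 17.5625 / 8.3870 = 2.0940
MRP = 9.7% − 4.9% = 4.80%
E(R) = R_f + β × MRP = 4.9% + 2.0940 × 4.8% = 14.95%

14.95%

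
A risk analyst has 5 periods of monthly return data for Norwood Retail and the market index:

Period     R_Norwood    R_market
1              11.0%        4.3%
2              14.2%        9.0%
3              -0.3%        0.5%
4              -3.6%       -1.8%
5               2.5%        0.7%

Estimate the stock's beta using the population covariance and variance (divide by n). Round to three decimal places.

Mean R_i = (11.0 + 14.2 − 0.3 − 3.6 + 2.5) / 5 = 4.7600%
Mean R_m = (4.3 + 9.0 + 0.5 − 1.8 + 0.7) / 5 = 2.5400%
Σ(R_i − R̄_i)(R_m − R̄_m) = 122.7280  ⇒  Cov = 122.7280 / 5 = 24.5456
Σ(R_m − R̄_m)² = 71.2120  ⇒  Var(R_m) = 71.2120 / 5 = 14.2424
β = Cov / Var(R_m) = 24.5456 / 14.2424 = 1.7234

1.723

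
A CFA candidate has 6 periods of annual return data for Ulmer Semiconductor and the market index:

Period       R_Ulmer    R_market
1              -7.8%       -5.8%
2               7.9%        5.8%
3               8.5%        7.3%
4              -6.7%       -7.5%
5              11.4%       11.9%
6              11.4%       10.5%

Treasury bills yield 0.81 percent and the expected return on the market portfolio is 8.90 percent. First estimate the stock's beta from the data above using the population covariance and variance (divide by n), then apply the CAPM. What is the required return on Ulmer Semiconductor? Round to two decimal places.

9.39%

Mean R_i = (-7.8 + 7.9 + 8.5 − 6.7 + 11.4 + 11.4) / 6 = 4.1167%
Mean R_m = (-5.8 + 5.8 + 7.3 − 7.5 + 11.9 + 10.5) / 6 = 3.7000%
Σ(R_i − R̄_i)(R_m − R̄_m) = 367.3300  ⇒  Cov = 367.3300 / 6 = 61.2217
Σ(R_m − R̄_m)² = 346.5400  ⇒  Var(R_m) = 346.5400 / 6 = 57.7567
β = Cov / Var(R_m) = 61.2217 / 57.7567 = 1.0600
MRP = 8.90% − 0.81% = 8.09%
E(R) = R_f + β × MRP = 0.81% + 1.0600 × 8.09% = 9.39%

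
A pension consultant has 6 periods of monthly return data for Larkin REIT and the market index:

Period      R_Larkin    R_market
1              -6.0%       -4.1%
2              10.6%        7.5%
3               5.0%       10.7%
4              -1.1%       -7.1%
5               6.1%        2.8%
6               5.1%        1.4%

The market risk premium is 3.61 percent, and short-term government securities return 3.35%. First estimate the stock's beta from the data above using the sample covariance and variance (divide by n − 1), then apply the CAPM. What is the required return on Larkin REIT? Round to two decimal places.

Mean R_i = (-6.0 + 10.6 + 5.0 − 1.1 + 6.1 + 5.1) / 6 = 3.2833%
Mean R_m = (-4.1 + 7.5 + 10.7 − 7.1 + 2.8 + 1.4) / 6 = 1.8667%
Σ(R_i − R̄_i)(R_m − R̄_m) = 152.8567  ⇒  Cov = 152.8567 / 5 = 30.5713
Σ(R_m − R̄_m)² = 226.8533  ⇒  Var(R_m) = 226.8533 / 5 = 45.3707
β = Cov / Var(R_m) = 30.5713 / 45.3707 = 0.6738
E(R) = R_f + β × MRP = 3.35% + 0.6738 × 3.61% = 5.78%

5.78%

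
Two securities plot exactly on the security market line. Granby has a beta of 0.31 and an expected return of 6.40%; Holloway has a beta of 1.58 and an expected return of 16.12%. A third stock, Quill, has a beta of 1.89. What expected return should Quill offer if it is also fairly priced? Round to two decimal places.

MRP (SML slope) = (16.12% − 6.40%) / (1.58 − 0.31) = 9.72% / 1.27 = 7.6535%
R_f (intercept) = 6.40% − 0.31 × 7.6535% = 4.0274%
E(R_Quill) = R_f + β × MRP = 4.0274% + 1.89 × 7.6535% = 18.49%

18.49%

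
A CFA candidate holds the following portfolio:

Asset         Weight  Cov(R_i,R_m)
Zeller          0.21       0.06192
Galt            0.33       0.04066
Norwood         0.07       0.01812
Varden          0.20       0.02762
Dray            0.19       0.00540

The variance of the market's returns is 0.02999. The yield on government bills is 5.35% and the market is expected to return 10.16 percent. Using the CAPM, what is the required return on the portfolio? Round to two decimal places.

β_Zeller = 0.06192 / 0.02999 = 2.0647
β_Galt = 0.04066 / 0.02999 = 1.3558
β_Norwood = 0.01812 / 0.02999 = 0.6042
β_Varden = 0.02762 / 0.02999 = 0.9210
β_Dray = 0.00540 / 0.02999 = 0.1801
β_P = Σ w_i β_i = 0.21×2.0647 + 0.33×1.3558 + 0.07×0.6042 + 0.20×0.9210 + 0.19×0.1801 = 1.1417
MRP = 10.16% − 5.35% = 4.81%
E(R_P) = R_f + β_P × MRP = 5.35% + 1.1417 × 4.81% = 10.84%

10.84%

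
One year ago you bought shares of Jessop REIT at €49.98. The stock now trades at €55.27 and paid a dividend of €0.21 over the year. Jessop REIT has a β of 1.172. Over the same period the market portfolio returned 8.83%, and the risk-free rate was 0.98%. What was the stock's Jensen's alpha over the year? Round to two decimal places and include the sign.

Realised HPR = (P1 + D1 − P0) / P0 = (55.27 + 0.21 − 49.98) / 49.98 = 5.50 / 49.98 = 11.0044%
MRP = 8.83% − 0.98% = 7.85%
CAPM required = R_f + β·MRP = 0.98% + 1.172 × 7.85% = 10.18020%
α = realised − required = 11.0044% − 10.18020% = +0.82%

+0.82%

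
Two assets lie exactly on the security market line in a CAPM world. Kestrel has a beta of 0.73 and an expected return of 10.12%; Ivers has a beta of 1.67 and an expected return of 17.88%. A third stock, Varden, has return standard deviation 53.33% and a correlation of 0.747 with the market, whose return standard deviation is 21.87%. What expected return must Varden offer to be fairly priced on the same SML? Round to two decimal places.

19.13%

MRP = (17.88% − 10.12%) / (1.67 − 0.73) = 8.2553%
R_f = 10.12% − 0.73 × 8.2553% = 4.0936%
β_Varden = ρ·σ_i/σ_m = 0.747 × 53.33 / 21.87 = 1.8216
E(R_Varden) = R_f + β × MRP = 4.0936% + 1.8216 × 8.2553% = 19.13%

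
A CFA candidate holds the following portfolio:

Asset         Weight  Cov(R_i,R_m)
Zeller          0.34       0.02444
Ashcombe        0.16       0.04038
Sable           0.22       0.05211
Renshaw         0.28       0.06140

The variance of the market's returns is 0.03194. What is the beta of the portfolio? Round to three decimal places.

1.360

β_Zeller = 0.02444 / 0.03194 = 0.7652
β_Ashcombe = 0.04038 / 0.03194 = 1.2642
β_Sable = 0.05211 / 0.03194 = 1.6315
β_Renshaw = 0.06140 / 0.03194 = 1.9224
β_P = Σ w_i β_i = 0.34×0.7652 + 0.16×1.2642 + 0.22×1.6315 + 0.28×1.9224 = 1.3596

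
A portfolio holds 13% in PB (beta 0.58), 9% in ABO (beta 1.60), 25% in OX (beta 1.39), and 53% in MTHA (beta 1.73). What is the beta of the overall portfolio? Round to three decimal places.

1.484

β_P = Σ w_i β_i = 0.13×0.58 + 0.09×1.60 + 0.25×1.39 + 0.53×1.73 = 1.4838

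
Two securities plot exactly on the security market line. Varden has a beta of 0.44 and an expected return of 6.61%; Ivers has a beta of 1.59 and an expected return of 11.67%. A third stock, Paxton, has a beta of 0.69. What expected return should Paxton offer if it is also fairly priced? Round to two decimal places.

MRP (SML slope) = (11.67% − 6.61%) / (1.59 − 0.44) = 5.06% / 1.15 = 4.4000%
R_f (intercept) = 6.61% − 0.44 × 4.4000% = 4.6740%
E(R_Paxton) = R_f + β × MRP = 4.6740% + 0.69 × 4.4000% = 7.71%

7.71%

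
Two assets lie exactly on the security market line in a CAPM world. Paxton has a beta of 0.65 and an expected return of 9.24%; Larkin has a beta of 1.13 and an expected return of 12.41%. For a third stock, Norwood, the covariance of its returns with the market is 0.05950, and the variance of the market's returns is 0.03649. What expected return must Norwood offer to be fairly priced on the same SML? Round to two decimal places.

15.72%

MRP = (12.41% − 9.24%) / (1.13 − 0.65) = 6.6042%
R_f = 9.24% − 0.65 × 6.6042% = 4.9473%
β_Norwood = Cov / Var(R_m) = 0.05950 / 0.03649 = 1.6306
E(R_Norwood) = R_f + β × MRP = 4.9473% + 1.6306 × 6.6042% = 15.72%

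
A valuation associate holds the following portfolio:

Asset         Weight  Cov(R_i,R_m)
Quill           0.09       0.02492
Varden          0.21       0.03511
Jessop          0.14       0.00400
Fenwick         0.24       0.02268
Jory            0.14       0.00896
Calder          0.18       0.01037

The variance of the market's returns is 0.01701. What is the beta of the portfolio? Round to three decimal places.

1.102

β_Quill = 0.02492 / 0.01701 = 1.4650
β_Varden = 0.03511 / 0.01701 = 2.0641
β_Jessop = 0.00400 / 0.01701 = 0.2352
β_Fenwick = 0.02268 / 0.01701 = 1.3333
β_Jory = 0.00896 / 0.01701 = 0.5267
β_Calder = 0.01037 / 0.01701 = 0.6096
β_P = Σ w_i β_i = 0.09×1.4650 + 0.21×2.0641 + 0.14×0.2352 + 0.24×1.3333 + 0.14×0.5267 + 0.18×0.6096 = 1.1017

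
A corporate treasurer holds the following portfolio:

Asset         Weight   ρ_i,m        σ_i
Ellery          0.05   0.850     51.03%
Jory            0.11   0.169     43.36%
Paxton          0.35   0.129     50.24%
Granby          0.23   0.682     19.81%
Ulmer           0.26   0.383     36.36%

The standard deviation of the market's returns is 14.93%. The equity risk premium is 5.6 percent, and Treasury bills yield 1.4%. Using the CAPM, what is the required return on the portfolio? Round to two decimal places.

β_Ellery = 0.850 × 51.03% / 14.93% = 2.9053
β_Jory = 0.169 × 43.36% / 14.93% = 0.4908
β_Paxton = 0.129 × 50.24% / 14.93% = 0.4341
β_Granby = 0.682 × 19.81% / 14.93% = 0.9049
β_Ulmer = 0.383 × 36.36% / 14.93% = 0.9327
β_P = Σ w_i β_i = 0.05×2.9053 + 0.11×0.4908 + 0.35×0.4341 + 0.23×0.9049 + 0.26×0.9327 = 0.8018
E(R_P) = R_f + β_P × MRP = 1.4% + 0.8018 × 5.6% = 5.89%

5.89%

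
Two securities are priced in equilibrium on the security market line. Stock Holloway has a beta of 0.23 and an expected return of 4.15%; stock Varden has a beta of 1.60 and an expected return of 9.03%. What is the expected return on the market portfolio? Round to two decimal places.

6.89%

Both satisfy E(R) = R_f + β·MRP, so the slope of the SML is
MRP = (9.03% − 4.15%) / (1.60 − 0.23) = 4.88% / 1.37 = 3.5620%
R_f = E(R_Holloway) − β_Holloway·MRP = 4.15% − 0.23 × 3.5620% = 3.3307%
E(R_m) = R_f + MRP = 3.3307% + 3.5620% = 6.89%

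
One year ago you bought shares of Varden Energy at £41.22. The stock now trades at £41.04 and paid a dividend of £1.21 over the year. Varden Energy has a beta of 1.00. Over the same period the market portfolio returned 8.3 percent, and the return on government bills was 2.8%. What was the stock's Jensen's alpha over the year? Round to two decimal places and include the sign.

Realised HPR = (P1 + D1 − P0) / P0 = (41.04 + 1.21 − 41.22) / 41.22 = 1.03 / 41.22 = 2.4988%
MRP = 8.3% − 2.8% = 5.50%
CAPM required = R_f + β·MRP = 2.8% + 1.00 × 5.5% = 8.3000%
α = realised − required = 2.4988% − 8.3000% = -5.80%

-5.80%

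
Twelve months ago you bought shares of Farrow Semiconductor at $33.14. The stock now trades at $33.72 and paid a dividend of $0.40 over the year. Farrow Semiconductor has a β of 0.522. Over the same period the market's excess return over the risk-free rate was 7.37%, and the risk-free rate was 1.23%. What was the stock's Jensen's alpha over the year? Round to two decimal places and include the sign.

-2.12%

Realised HPR = (P1 + D1 − P0) / P0 = (33.72 + 0.40 − 33.14) / 33.14 = 0.98 / 33.14 = 2.9572%
CAPM required = R_f + β·MRP = 1.23% + 0.522 × 7.37% = 5.07714%
α = realised − required = 2.9572% − 5.07714% = -2.12%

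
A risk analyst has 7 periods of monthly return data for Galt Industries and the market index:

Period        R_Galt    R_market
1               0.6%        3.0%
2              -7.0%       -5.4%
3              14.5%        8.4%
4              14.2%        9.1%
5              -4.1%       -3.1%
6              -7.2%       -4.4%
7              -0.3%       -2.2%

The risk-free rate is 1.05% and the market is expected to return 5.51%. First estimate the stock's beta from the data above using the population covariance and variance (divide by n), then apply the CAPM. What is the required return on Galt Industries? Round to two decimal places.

7.65%

Mean R_i = (0.6 − 7.0 + 14.5 + 14.2 − 4.1 − 7.2 − 0.3) / 7 = 1.5286%
Mean R_m = (3.0 − 5.4 + 8.4 + 9.1 − 3.1 − 4.4 − 2.2) / 7 = 0.7714%
Σ(R_i − R̄_i)(R_m − R̄_m) = 327.4157  ⇒  Cov = 327.4157 / 7 = 46.7737
Σ(R_m − R̄_m)² = 221.1743  ⇒  Var(R_m) = 221.1743 / 7 = 31.5963
β = Cov / Var(R_m) = 46.7737 / 31.5963 = 1.4804
MRP = 5.51% − 1.05% = 4.46%
E(R) = R_f + β × MRP = 1.05% + 1.4804 × 4.46% = 7.65%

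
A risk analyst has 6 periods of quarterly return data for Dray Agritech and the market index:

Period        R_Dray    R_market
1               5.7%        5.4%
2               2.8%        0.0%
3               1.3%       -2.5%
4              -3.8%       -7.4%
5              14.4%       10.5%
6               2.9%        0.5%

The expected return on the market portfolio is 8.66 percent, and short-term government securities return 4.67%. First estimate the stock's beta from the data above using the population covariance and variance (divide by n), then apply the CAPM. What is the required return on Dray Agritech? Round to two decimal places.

Mean R_i = (5.7 + 2.8 + 1.3 − 3.8 + 14.4 + 2.9) / 6 = 3.8833%
Mean R_m = (5.4 + 0.0 − 2.5 − 7.4 + 10.5 + 0.5) / 6 = 1.0833%
Σ(R_i − R̄_i)(R_m − R̄_m) = 183.0583  ⇒  Cov = 183.0583 / 6 = 30.5097
Σ(R_m − R̄_m)² = 193.6283  ⇒  Var(R_m) = 193.6283 / 6 = 32.2714
β = Cov / Var(R_m) = 30.5097 / 32.2714 = 0.9454
MRP = 8.66% − 4.67% = 3.99%
E(R) = R_f + β × MRP = 4.67% + 0.9454 × 3.99% = 8.44%

8.44%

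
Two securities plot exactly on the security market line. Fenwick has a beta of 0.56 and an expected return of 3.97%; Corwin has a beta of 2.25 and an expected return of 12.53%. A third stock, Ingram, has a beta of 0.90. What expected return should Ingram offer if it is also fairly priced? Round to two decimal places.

MRP (SML slope) = (12.53% − 3.97%) / (2.25 − 0.56) = 8.56% / 1.69 = 5.0651%
R_f (intercept) = 3.97% − 0.56 × 5.0651% = 1.1335%
E(R_Ingram) = R_f + β × MRP = 1.1335% + 0.90 × 5.0651% = 5.69%

5.69%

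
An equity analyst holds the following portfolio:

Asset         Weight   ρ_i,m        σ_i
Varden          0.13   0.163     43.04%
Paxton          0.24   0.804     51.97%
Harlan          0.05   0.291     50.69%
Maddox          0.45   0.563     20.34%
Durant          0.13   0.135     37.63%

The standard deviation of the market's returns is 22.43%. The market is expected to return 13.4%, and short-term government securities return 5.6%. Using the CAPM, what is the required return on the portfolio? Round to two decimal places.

β_Varden = 0.163 × 43.04% / 22.43% = 0.3128
β_Paxton = 0.804 × 51.97% / 22.43% = 1.8629
β_Harlan = 0.291 × 50.69% / 22.43% = 0.6576
β_Maddox = 0.563 × 20.34% / 22.43% = 0.5105
β_Durant = 0.135 × 37.63% / 22.43% = 0.2265
β_P = Σ w_i β_i = 0.13×0.3128 + 0.24×1.8629 + 0.05×0.6576 + 0.45×0.5105 + 0.13×0.2265 = 0.7798
MRP = 13.4% − 5.6% = 7.80%
E(R_P) = R_f + β_P × MRP = 5.6% + 0.7798 × 7.8% = 11.68%

11.68%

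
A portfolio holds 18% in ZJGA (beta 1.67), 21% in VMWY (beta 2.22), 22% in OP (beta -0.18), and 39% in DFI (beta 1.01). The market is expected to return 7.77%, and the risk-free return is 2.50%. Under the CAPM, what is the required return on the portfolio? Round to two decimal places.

β_P = Σ w_i β_i = 0.18×1.67 + 0.21×2.22 + 0.22×-0.18 + 0.39×1.01 = 1.1211
MRP = 7.77% − 2.50% = 5.27%
E(R_P) = R_f + β_P × MRP = 2.50% + 1.1211 × 5.27% = 8.41%

8.41%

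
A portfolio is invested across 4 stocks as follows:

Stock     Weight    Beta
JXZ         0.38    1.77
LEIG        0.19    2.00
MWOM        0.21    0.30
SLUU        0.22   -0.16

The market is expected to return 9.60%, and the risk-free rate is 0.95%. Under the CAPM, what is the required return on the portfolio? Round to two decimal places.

10.30%

β_P = Σ w_i β_i = 0.38×1.77 + 0.19×2.00 + 0.21×0.30 + 0.22×-0.16 = 1.0804
MRP = 9.60% − 0.95% = 8.65%
E(R_P) = R_f + β_P × MRP = 0.95% + 1.0804 × 8.65% = 10.30%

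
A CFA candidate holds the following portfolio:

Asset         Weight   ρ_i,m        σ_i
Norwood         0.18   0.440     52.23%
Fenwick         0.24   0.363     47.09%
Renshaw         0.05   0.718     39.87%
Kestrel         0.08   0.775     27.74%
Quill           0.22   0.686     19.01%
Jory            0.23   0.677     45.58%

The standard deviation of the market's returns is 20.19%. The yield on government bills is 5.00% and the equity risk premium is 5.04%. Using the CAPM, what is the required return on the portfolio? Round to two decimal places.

10.33%

β_Norwood = 0.440 × 52.23% / 20.19% = 1.1382
β_Fenwick = 0.363 × 47.09% / 20.19% = 0.8466
β_Renshaw = 0.718 × 39.87% / 20.19% = 1.4179
β_Kestrel = 0.775 × 27.74% / 20.19% = 1.0648
β_Quill = 0.686 × 19.01% / 20.19% = 0.6459
β_Jory = 0.677 × 45.58% / 20.19% = 1.5284
β_P = Σ w_i β_i = 0.18×1.1382 + 0.24×0.8466 + 0.05×1.4179 + 0.08×1.0648 + 0.22×0.6459 + 0.23×1.5284 = 1.0578
E(R_P) = R_f + β_P × MRP = 5.00% + 1.0578 × 5.04% = 10.33%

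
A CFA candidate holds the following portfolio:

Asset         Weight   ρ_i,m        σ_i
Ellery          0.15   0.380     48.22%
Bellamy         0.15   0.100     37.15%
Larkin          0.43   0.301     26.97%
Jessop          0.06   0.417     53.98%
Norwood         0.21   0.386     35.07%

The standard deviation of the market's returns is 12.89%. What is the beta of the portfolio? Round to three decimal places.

β_Ellery = 0.380 × 48.22% / 12.89% = 1.4215
β_Bellamy = 0.100 × 37.15% / 12.89% = 0.2882
β_Larkin = 0.301 × 26.97% / 12.89% = 0.6298
β_Jessop = 0.417 × 53.98% / 12.89% = 1.7463
β_Norwood = 0.386 × 35.07% / 12.89% = 1.0502
β_P = Σ w_i β_i = 0.15×1.4215 + 0.15×0.2882 + 0.43×0.6298 + 0.06×1.7463 + 0.21×1.0502 = 0.8526

0.853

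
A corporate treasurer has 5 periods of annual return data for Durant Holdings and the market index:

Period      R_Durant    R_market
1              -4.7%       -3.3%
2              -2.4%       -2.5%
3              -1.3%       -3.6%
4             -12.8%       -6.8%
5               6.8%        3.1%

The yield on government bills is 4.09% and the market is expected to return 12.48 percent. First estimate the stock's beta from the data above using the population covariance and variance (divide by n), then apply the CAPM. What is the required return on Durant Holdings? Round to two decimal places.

19.79%

Mean R_i = (-4.7 − 2.4 − 1.3 − 12.8 + 6.8) / 5 = -2.8800%
Mean R_m = (-3.3 − 2.5 − 3.6 − 6.8 + 3.1) / 5 = -2.6200%
Σ(R_i − R̄_i)(R_m − R̄_m) = 96.5820  ⇒  Cov = 96.5820 / 5 = 19.3164
Σ(R_m − R̄_m)² = 51.6280  ⇒  Var(R_m) = 51.6280 / 5 = 10.3256
β = Cov / Var(R_m) = 19.3164 / 10.3256 = 1.8707
MRP = 12.48% − 4.09% = 8.39%
E(R) = R_f + β × MRP = 4.09% + 1.8707 × 8.39% = 19.79%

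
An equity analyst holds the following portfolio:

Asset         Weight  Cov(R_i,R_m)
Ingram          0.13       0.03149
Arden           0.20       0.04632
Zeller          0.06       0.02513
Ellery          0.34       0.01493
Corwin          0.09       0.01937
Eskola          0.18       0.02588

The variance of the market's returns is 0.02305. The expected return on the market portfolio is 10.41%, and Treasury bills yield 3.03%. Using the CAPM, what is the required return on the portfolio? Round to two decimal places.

11.46%

β_Ingram = 0.03149 / 0.02305 = 1.3662
β_Arden = 0.04632 / 0.02305 = 2.0095
β_Zeller = 0.02513 / 0.02305 = 1.0902
β_Ellery = 0.01493 / 0.02305 = 0.6477
β_Corwin = 0.01937 / 0.02305 = 0.8403
β_Eskola = 0.02588 / 0.02305 = 1.1228
β_P = Σ w_i β_i = 0.13×1.3662 + 0.20×2.0095 + 0.06×1.0902 + 0.34×0.6477 + 0.09×0.8403 + 0.18×1.1228 = 1.1429
MRP = 10.41% − 3.03% = 7.38%
E(R_P) = R_f + β_P × MRP = 3.03% + 1.1429 × 7.38% = 11.46%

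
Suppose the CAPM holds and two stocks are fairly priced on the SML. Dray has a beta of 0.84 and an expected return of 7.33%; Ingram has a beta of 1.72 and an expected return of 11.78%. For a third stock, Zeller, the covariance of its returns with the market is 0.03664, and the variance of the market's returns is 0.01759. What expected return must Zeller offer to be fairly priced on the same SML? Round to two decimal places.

MRP = (11.78% − 7.33%) / (1.72 − 0.84) = 5.0568%
R_f = 7.33% − 0.84 × 5.0568% = 3.0823%
β_Zeller = Cov / Var(R_m) = 0.03664 / 0.01759 = 2.0830
E(R_Zeller) = R_f + β × MRP = 3.0823% + 2.0830 × 5.0568% = 13.62%

13.62%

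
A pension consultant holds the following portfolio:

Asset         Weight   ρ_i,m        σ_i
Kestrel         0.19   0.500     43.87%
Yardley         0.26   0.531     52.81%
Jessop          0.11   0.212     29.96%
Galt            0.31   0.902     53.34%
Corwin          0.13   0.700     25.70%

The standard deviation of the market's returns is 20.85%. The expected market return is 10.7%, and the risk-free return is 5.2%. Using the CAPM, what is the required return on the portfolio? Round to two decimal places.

12.96%

β_Kestrel = 0.500 × 43.87% / 20.85% = 1.0520
β_Yardley = 0.531 × 52.81% / 20.85% = 1.3449
β_Jessop = 0.212 × 29.96% / 20.85% = 0.3046
β_Galt = 0.902 × 53.34% / 20.85% = 2.3076
β_Corwin = 0.700 × 25.70% / 20.85% = 0.8628
β_P = Σ w_i β_i = 0.19×1.0520 + 0.26×1.3449 + 0.11×0.3046 + 0.31×2.3076 + 0.13×0.8628 = 1.4106
MRP = 10.7% − 5.2% = 5.50%
E(R_P) = R_f + β_P × MRP = 5.2% + 1.4106 × 5.5% = 12.96%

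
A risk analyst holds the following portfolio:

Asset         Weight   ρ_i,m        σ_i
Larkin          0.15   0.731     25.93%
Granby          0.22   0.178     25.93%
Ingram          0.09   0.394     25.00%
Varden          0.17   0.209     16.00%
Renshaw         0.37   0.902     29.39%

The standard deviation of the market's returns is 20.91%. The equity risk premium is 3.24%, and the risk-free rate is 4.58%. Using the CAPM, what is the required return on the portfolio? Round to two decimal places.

6.92%

β_Larkin = 0.731 × 25.93% / 20.91% = 0.9065
β_Granby = 0.178 × 25.93% / 20.91% = 0.2207
β_Ingram = 0.394 × 25.00% / 20.91% = 0.4711
β_Varden = 0.209 × 16.00% / 20.91% = 0.1599
β_Renshaw = 0.902 × 29.39% / 20.91% = 1.2678
β_P = Σ w_i β_i = 0.15×0.9065 + 0.22×0.2207 + 0.09×0.4711 + 0.17×0.1599 + 0.37×1.2678 = 0.7232
E(R_P) = R_f + β_P × MRP = 4.58% + 0.7232 × 3.24% = 6.92%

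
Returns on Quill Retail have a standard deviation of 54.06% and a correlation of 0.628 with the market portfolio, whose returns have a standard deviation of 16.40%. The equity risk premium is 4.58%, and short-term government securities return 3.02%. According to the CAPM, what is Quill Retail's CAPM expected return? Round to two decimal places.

β = ρ × σ_i / σ_m = 0.628 × 54.06% / 16.40% = 2.0701
E(R) = 3.02% + 2.0701 × 4.58% = 12.50%

12.50%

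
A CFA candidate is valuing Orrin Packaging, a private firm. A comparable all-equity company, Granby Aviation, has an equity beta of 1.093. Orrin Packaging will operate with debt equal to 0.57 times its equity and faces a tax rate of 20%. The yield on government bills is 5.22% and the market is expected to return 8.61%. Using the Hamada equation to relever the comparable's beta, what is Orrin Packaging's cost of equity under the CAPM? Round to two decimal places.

β_L = β_U × [1 + (1 − t)(D/E)] = 1.093 × [1 + (1 − 0.20) × 0.57]
    = 1.093 × [1 + 0.80 × 0.57] = 1.093 × 1.4560 = 1.5914
MRP = 8.61% − 5.22% = 3.39%
E(R) = R_f + β_L × MRP = 5.22% + 1.5914 × 3.39% = 10.61%

10.61%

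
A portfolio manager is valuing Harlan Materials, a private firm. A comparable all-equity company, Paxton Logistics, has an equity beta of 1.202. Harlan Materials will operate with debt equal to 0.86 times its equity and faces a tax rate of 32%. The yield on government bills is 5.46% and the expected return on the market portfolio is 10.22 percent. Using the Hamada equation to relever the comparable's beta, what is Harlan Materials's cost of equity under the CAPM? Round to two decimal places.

β_L = β_U × [1 + (1 − t)(D/E)] = 1.202 × [1 + (1 − 0.32) × 0.86]
    = 1.202 × [1 + 0.68 × 0.86] = 1.202 × 1.5848 = 1.9049
MRP = 10.22% − 5.46% = 4.76%
E(R) = R_f + β_L × MRP = 5.46% + 1.9049 × 4.76% = 14.53%

14.53%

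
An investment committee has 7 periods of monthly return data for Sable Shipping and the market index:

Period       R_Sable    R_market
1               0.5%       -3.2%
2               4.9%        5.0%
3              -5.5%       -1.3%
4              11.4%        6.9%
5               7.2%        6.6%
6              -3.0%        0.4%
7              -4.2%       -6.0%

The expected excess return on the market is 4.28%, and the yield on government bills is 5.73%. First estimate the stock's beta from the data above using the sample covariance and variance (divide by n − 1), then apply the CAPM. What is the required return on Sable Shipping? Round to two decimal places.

10.36%

Mean R_i = (0.5 + 4.9 − 5.5 + 11.4 + 7.2 − 3.0 − 4.2) / 7 = 1.6143%
Mean R_m = (-3.2 + 5.0 − 1.3 + 6.9 + 6.6 + 0.4 − 6.0) / 7 = 1.2000%
Σ(R_i − R̄_i)(R_m − R̄_m) = 166.6700  ⇒  Cov = 166.6700 / 6 = 27.7783
Σ(R_m − R̄_m)² = 154.1800  ⇒  Var(R_m) = 154.1800 / 6 = 25.6967
β = Cov / Var(R_m) = 27.7783 / 25.6967 = 1.0810
E(R) = R_f + β × MRP = 5.73% + 1.0810 × 4.28% = 10.36%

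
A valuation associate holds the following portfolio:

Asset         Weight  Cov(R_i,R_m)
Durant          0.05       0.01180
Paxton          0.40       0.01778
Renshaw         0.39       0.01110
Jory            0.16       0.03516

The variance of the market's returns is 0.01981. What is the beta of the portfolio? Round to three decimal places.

β_Durant = 0.01180 / 0.01981 = 0.5957
β_Paxton = 0.01778 / 0.01981 = 0.8975
β_Renshaw = 0.01110 / 0.01981 = 0.5603
β_Jory = 0.03516 / 0.01981 = 1.7749
β_P = Σ w_i β_i = 0.05×0.5957 + 0.40×0.8975 + 0.39×0.5603 + 0.16×1.7749 = 0.8913

0.891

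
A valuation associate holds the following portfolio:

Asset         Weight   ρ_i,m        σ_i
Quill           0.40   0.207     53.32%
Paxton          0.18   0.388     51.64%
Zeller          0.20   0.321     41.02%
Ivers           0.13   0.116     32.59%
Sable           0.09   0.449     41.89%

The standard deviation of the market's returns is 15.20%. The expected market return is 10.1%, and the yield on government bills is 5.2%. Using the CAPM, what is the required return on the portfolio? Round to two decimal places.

9.34%

β_Quill = 0.207 × 53.32% / 15.20% = 0.7261
β_Paxton = 0.388 × 51.64% / 15.20% = 1.3182
β_Zeller = 0.321 × 41.02% / 15.20% = 0.8663
β_Ivers = 0.116 × 32.59% / 15.20% = 0.2487
β_Sable = 0.449 × 41.89% / 15.20% = 1.2374
β_P = Σ w_i β_i = 0.40×0.7261 + 0.18×1.3182 + 0.20×0.8663 + 0.13×0.2487 + 0.09×1.2374 = 0.8447
MRP = 10.1% − 5.2% = 4.90%
E(R_P) = R_f + β_P × MRP = 5.2% + 0.8447 × 4.9% = 9.34%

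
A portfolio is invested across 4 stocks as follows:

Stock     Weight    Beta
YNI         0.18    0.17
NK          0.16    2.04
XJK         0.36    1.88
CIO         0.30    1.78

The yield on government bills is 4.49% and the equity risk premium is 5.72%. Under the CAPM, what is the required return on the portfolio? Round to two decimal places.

13.46%

β_P = Σ w_i β_i = 0.18×0.17 + 0.16×2.04 + 0.36×1.88 + 0.30×1.78 = 1.5678
E(R_P) = R_f + β_P × MRP = 4.49% + 1.5678 × 5.72% = 13.46%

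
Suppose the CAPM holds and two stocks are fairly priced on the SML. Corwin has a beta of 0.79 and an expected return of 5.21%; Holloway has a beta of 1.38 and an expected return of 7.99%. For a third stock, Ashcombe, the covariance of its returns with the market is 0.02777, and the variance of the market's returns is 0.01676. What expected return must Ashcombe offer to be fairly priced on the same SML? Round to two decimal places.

MRP = (7.99% − 5.21%) / (1.38 − 0.79) = 4.7119%
R_f = 5.21% − 0.79 × 4.7119% = 1.4876%
β_Ashcombe = Cov / Var(R_m) = 0.02777 / 0.01676 = 1.6569
E(R_Ashcombe) = R_f + β × MRP = 1.4876% + 1.6569 × 4.7119% = 9.29%

9.29%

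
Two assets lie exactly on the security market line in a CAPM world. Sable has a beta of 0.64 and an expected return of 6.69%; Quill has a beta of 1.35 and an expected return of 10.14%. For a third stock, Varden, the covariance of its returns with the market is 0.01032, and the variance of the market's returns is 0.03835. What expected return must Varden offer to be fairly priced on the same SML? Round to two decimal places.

4.89%

MRP = (10.14% − 6.69%) / (1.35 − 0.64) = 4.8592%
R_f = 6.69% − 0.64 × 4.8592% = 3.5801%
β_Varden = Cov / Var(R_m) = 0.01032 / 0.03835 = 0.2691
E(R_Varden) = R_f + β × MRP = 3.5801% + 0.2691 × 4.8592% = 4.89%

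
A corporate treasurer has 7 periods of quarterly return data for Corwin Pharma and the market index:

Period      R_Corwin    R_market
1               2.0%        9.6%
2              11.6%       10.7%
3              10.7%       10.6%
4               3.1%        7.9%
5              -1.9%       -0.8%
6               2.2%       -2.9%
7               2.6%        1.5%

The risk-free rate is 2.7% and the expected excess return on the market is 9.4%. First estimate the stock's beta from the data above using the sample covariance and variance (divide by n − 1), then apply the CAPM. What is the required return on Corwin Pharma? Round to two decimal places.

8.39%

Mean R_i = (2.0 + 11.6 + 10.7 + 3.1 − 1.9 + 2.2 + 2.6) / 7 = 4.3286%
Mean R_m = (9.6 + 10.7 + 10.6 + 7.9 − 0.8 − 2.9 + 1.5) / 7 = 5.2286%
Σ(R_i − R̄_i)(R_m − R̄_m) = 121.8443  ⇒  Cov = 121.8443 / 6 = 20.3074
Σ(R_m − R̄_m)² = 201.3543  ⇒  Var(R_m) = 201.3543 / 6 = 33.5591
β = Cov / Var(R_m) = 20.3074 / 33.5591 = 0.6051
E(R) = R_f + β × MRP = 2.7% + 0.6051 × 9.4% = 8.39%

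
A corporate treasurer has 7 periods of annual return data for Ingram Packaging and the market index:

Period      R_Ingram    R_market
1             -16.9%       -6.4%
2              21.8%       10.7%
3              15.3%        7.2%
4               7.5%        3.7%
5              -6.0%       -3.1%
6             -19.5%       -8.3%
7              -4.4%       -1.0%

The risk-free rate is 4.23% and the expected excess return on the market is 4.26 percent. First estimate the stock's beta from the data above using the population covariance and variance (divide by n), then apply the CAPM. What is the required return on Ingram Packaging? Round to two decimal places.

Mean R_i = (-16.9 + 21.8 + 15.3 + 7.5 − 6.0 − 19.5 − 4.4) / 7 = -0.3143%
Mean R_m = (-6.4 + 10.7 + 7.2 + 3.7 − 3.1 − 8.3 − 1.0) / 7 = 0.4000%
Σ(R_i − R̄_i)(R_m − R̄_m) = 665.0600  ⇒  Cov = 665.0600 / 7 = 95.0086
Σ(R_m − R̄_m)² = 299.3600  ⇒  Var(R_m) = 299.3600 / 7 = 42.7657
β = Cov / Var(R_m) = 95.0086 / 42.7657 = 2.2216
E(R) = R_f + β × MRP = 4.23% + 2.2216 × 4.26% = 13.69%

13.69%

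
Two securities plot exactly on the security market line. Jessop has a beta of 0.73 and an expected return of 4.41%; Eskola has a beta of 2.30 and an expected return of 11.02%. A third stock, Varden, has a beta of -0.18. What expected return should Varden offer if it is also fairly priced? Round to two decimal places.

MRP (SML slope) = (11.02% − 4.41%) / (2.30 − 0.73) = 6.61% / 1.57 = 4.2102%
R_f (intercept) = 4.41% − 0.73 × 4.2102% = 1.3366%
E(R_Varden) = R_f + β × MRP = 1.3366% + -0.18 × 4.2102% = 0.58%

0.58%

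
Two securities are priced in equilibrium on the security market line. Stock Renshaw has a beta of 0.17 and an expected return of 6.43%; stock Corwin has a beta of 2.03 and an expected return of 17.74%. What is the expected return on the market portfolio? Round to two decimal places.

Both satisfy E(R) = R_f + β·MRP, so the slope of the SML is
MRP = (17.74% − 6.43%) / (2.03 − 0.17) = 11.31% / 1.86 = 6.0806%
R_f = E(R_Renshaw) − β_Renshaw·MRP = 6.43% − 0.17 × 6.0806% = 5.3963%
E(R_m) = R_f + MRP = 5.3963% + 6.0806% = 11.48%

11.48%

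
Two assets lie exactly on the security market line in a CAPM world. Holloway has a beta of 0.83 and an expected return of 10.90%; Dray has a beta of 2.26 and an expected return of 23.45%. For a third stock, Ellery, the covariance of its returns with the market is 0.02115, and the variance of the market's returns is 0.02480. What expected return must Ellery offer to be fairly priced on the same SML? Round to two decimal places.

11.10%

MRP = (23.45% − 10.90%) / (2.26 − 0.83) = 8.7762%
R_f = 10.90% − 0.83 × 8.7762% = 3.6158%
β_Ellery = Cov / Var(R_m) = 0.02115 / 0.02480 = 0.8528
E(R_Ellery) = R_f + β × MRP = 3.6158% + 0.8528 × 8.7762% = 11.10%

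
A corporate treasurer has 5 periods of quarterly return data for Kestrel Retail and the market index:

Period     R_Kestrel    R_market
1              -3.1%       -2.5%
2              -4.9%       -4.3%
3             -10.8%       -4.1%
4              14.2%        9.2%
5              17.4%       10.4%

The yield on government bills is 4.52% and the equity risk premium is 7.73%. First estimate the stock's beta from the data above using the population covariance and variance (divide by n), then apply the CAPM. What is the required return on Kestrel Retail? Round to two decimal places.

Mean R_i = (-3.1 − 4.9 − 10.8 + 14.2 + 17.4) / 5 = 2.5600%
Mean R_m = (-2.5 − 4.3 − 4.1 + 9.2 + 10.4) / 5 = 1.7400%
Σ(R_i − R̄_i)(R_m − R̄_m) = 362.4280  ⇒  Cov = 362.4280 / 5 = 72.4856
Σ(R_m − R̄_m)² = 219.2120  ⇒  Var(R_m) = 219.2120 / 5 = 43.8424
β = Cov / Var(R_m) = 72.4856 / 43.8424 = 1.6533
E(R) = R_f + β × MRP = 4.52% + 1.6533 × 7.73% = 17.30%

17.30%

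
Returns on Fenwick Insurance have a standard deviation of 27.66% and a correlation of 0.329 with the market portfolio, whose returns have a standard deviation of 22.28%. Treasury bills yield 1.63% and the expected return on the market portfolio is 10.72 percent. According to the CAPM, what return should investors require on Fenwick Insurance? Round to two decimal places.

β = ρ × σ_i / σ_m = 0.329 × 27.66% / 22.28% = 0.4084
MRP = 10.72% − 1.63% = 9.09%
E(R) = 1.63% + 0.4084 × 9.09% = 5.34%

5.34%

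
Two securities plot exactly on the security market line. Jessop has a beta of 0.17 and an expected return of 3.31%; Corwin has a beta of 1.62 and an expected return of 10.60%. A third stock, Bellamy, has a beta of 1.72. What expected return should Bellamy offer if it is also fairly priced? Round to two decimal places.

11.10%

MRP (SML slope) = (10.60% − 3.31%) / (1.62 − 0.17) = 7.29% / 1.45 = 5.0276%
R_f (intercept) = 3.31% − 0.17 × 5.0276% = 2.4553%
E(R_Bellamy) = R_f + β × MRP = 2.4553% + 1.72 × 5.0276% = 11.10%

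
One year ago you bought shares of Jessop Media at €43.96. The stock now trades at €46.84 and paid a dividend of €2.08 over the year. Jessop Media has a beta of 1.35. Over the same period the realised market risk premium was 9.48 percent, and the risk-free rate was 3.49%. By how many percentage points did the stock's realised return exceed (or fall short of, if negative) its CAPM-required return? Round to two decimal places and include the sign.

Realised HPR = (P1 + D1 − P0) / P0 = (46.84 + 2.08 − 43.96) / 43.96 = 4.96 / 43.96 = 11.2830%
CAPM required = R_f + β·MRP = 3.49% + 1.35 × 9.48% = 16.2880%
α = realised − required = 11.2830% − 16.2880% = -5.01%

-5.01%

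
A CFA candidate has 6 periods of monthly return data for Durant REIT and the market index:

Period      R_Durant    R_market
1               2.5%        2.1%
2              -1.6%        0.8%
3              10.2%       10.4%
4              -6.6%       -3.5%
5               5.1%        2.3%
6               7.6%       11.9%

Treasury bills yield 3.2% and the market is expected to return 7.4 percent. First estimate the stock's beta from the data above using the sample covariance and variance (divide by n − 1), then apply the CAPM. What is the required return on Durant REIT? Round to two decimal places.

7.17%

Mean R_i = (2.5 − 1.6 + 10.2 − 6.6 + 5.1 + 7.6) / 6 = 2.8667%
Mean R_m = (2.1 + 0.8 + 10.4 − 3.5 + 2.3 + 11.9) / 6 = 4.0000%
Σ(R_i − R̄_i)(R_m − R̄_m) = 166.5200  ⇒  Cov = 166.5200 / 5 = 33.3040
Σ(R_m − R̄_m)² = 176.3600  ⇒  Var(R_m) = 176.3600 / 5 = 35.2720
β = Cov / Var(R_m) = 33.3040 / 35.2720 = 0.9442
MRP = 7.4% − 3.2% = 4.20%
E(R) = R_f + β × MRP = 3.2% + 0.9442 × 4.2% = 7.17%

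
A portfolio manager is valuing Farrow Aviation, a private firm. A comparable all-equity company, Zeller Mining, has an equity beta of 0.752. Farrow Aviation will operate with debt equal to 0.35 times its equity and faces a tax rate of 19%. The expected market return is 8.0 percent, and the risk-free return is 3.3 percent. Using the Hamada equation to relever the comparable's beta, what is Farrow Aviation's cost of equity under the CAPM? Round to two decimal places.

7.84%

β_L = β_U × [1 + (1 − t)(D/E)] = 0.752 × [1 + (1 − 0.19) × 0.35]
    = 0.752 × [1 + 0.81 × 0.35] = 0.752 × 1.2835 = 0.9652
MRP = 8.0% − 3.3% = 4.70%
E(R) = R_f + β_L × MRP = 3.3% + 0.9652 × 4.7% = 7.84%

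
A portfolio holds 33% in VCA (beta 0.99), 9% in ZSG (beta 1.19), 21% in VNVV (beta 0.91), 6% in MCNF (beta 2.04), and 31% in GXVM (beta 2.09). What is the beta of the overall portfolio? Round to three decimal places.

β_P = Σ w_i β_i = 0.33×0.99 + 0.09×1.19 + 0.21×0.91 + 0.06×2.04 + 0.31×2.09 = 1.3952

1.395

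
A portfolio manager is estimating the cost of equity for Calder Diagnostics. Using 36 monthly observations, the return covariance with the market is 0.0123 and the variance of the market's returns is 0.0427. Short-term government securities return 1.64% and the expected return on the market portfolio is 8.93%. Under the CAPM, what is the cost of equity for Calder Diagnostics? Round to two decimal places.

3.74%

β = Cov(R_i, R_m) / Var(R_m) = 0.0123 / 0.0427 = 0.2881
MRP = 8.93% − 1.64% = 7.29%
E(R) = R_f + β × MRP = 1.64% + 0.2881 × 7.29% = 3.74%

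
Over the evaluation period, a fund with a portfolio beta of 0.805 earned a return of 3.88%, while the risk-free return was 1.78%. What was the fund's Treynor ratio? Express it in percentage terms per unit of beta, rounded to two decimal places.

2.61%

Treynor = (R_P − R_f) / β_P = (3.88% − 1.78%) / 0.8050 = 2.10% / 0.8050 = 2.61%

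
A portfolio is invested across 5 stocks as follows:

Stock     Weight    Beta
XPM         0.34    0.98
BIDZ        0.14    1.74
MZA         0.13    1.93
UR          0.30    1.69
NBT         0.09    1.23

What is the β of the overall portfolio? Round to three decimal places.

β_P = Σ w_i β_i = 0.34×0.98 + 0.14×1.74 + 0.13×1.93 + 0.30×1.69 + 0.09×1.23 = 1.4454

1.445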